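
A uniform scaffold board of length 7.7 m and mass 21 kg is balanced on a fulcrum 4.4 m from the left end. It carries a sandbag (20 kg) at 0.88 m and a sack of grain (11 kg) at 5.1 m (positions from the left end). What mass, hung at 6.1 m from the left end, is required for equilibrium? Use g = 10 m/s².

Sum moments about the fulcrum (at 4.4 m from the left end) (the support reaction has zero arm there).
Beam weight: 21 × 10 = 210 N down at 3.85 m → arm 0.55 m, τ = 210 × 0.55 = 115.5 N·m counterclockwise.
Sandbag: 20 × 10 = 200 N down at 0.88 m → arm 3.52 m, τ = 200 × 3.52 = 704 N·m counterclockwise.
Sack of grain: 11 × 10 = 110 N down at 5.1 m → arm 0.7 m, τ = 110 × 0.7 = 77 N·m clockwise.
Net moment of known loads = 742.5 N·m counterclockwise.
An unknown mass m at 6.1 m has arm 1.7 m; its moment is m·g·1.7 clockwise.
Setting net torque to zero: m × 10 × 1.7 = 742.5 → m = 742.5 / (10 × 1.7) = 43.7 kg.

m ≈ 43.7 kg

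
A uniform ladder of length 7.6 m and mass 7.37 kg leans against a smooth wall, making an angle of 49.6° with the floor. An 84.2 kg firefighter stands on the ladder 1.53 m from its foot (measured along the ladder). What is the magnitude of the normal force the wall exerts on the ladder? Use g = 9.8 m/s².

Taking torques about the foot of the ladder:
Ladder weight 7.37×9.8 = 72.23 N acts at 3.8 m along the ladder; its horizontal arm is 3.8·cos49.6° = 2.463 m → τ = 177.9 N·m clockwise.
Firefighter: 84.2×9.8 = 825.2 N at 1.53 m → arm 0.9916 m → τ = 818.3 N·m clockwise.
Wall normal N acts horizontally at the top; its moment arm is the height L sinθ = 7.6·sin49.6° = 5.788 m, counterclockwise.
For rotational equilibrium, N × 5.788 = 996.2, so N = 172 N.

N_wall ≈ 172 N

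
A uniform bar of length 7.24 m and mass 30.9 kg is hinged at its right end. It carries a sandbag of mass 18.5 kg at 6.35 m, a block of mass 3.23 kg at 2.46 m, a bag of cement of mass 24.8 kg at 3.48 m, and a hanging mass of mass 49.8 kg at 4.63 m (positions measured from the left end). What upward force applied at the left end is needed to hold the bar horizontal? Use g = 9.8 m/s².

F ≈ 497 N

Sum moments about the right end (the unknown pivot reaction has zero arm there).
Beam weight: 30.9 × 9.8 = 302.8 N down at 3.62 m → arm 3.62 m, τ = 302.8 × 3.62 = 1096 N·m counterclockwise.
Sandbag: 18.5 × 9.8 = 181.3 N down at 6.35 m → arm 0.89 m, τ = 181.3 × 0.89 = 161.4 N·m counterclockwise.
Block: 3.23 × 9.8 = 31.65 N down at 2.46 m → arm 4.78 m, τ = 31.65 × 4.78 = 151.3 N·m counterclockwise.
Bag of cement: 24.8 × 9.8 = 243 N down at 3.48 m → arm 3.76 m, τ = 243 × 3.76 = 913.7 N·m counterclockwise.
Hanging mass: 49.8 × 9.8 = 488 N down at 4.63 m → arm 2.61 m, τ = 488 × 2.61 = 1274 N·m counterclockwise.
Net moment of the loads = 3596 N·m counterclockwise.
The upward force F acts at the left end, arm 7.24 m, giving F × 7.24 clockwise.
Στ = 0 ⇒ F × 7.24 = 3596 ⇒ F = 3596 / 7.24 = 497 N.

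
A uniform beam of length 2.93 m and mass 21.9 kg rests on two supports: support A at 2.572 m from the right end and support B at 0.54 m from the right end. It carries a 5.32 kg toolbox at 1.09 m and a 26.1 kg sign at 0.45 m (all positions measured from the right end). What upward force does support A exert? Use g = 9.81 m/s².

Taking torques about support B:
Beam weight: 21.9 × 9.81 = 214.8 N down at 1.465 m → arm 0.925 m, τ = 214.8 × 0.925 = 198.7 N·m counterclockwise.
Toolbox: 5.32 × 9.81 = 52.19 N down at 1.09 m → arm 0.55 m, τ = 52.19 × 0.55 = 28.7 N·m counterclockwise.
Sign: 26.1 × 9.81 = 256 N down at 0.45 m → arm 0.09 m, τ = 256 × 0.09 = 23.04 N·m clockwise.
Net load moment about support B = 204.4 N·m counterclockwise.
Reaction R at support A is upward at 2.572 m, arm 2.032 m → moment R × 2.032 clockwise.
Στ = 0 ⇒ R × 2.032 = 204.4 ⇒ R = 101 N.

R_A ≈ 101 N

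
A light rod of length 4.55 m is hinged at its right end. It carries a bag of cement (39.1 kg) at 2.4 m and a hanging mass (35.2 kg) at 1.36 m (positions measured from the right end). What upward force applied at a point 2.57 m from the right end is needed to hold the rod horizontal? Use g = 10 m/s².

F ≈ 551 N

Choose the right end as the axis so the unknown pivot reaction has zero arm there.
Bag of cement: 39.1 × 10 = 391 N down at 2.4 m → arm 2.4 m, τ = 391 × 2.4 = 938.4 N·m counterclockwise.
Hanging mass: 35.2 × 10 = 352 N down at 1.36 m → arm 1.36 m, τ = 352 × 1.36 = 478.7 N·m counterclockwise.
Net moment of the loads = 1417 N·m counterclockwise.
The upward force F acts at a point 2.57 m from the right end, arm 2.57 m, giving F × 2.57 clockwise.
Balancing moments: F × 2.57 = 1417, giving F = 1417 / 2.57 = 551 N.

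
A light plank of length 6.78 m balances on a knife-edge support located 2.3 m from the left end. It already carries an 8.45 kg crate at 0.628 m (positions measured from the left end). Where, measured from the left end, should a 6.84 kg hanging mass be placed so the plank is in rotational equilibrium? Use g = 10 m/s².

x ≈ 4.37 m from the left end

Sum moments about the knife-edge support (at 2.3 m from the left end) (the support reaction has zero arm there).
Crate: 8.45 × 10 = 84.5 N down at 0.628 m → arm 1.672 m, τ = 84.5 × 1.672 = 141.3 N·m counterclockwise.
Net moment of existing loads = 141.3 N·m counterclockwise.
The hanging mass weighs 6.84 × 10 = 68.4 N and must supply an equal clockwise moment, so its lever arm about the knife-edge support is 141.3 / 68.4 = 2.07 m.
That puts it at 2.3 + 2.07 = 4.37 m from the left end.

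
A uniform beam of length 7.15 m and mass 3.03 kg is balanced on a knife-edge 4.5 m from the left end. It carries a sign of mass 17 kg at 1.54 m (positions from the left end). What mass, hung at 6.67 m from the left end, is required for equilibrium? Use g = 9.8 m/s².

About the knife-edge (at 4.5 m from the left end):
Beam weight: 3.03 × 9.8 = 29.69 N down at 3.575 m → arm 0.925 m, τ = 29.69 × 0.925 = 27.46 N·m counterclockwise.
Sign: 17 × 9.8 = 166.6 N down at 1.54 m → arm 2.96 m, τ = 166.6 × 2.96 = 493.1 N·m counterclockwise.
Net moment of known loads = 520.6 N·m counterclockwise.
An unknown mass m at 6.67 m has arm 2.17 m; its moment is m·g·2.17 clockwise.
Setting net torque to zero: m × 9.8 × 2.17 = 520.6 → m = 520.6 / (9.8 × 2.17) = 24.5 kg.

m ≈ 24.5 kg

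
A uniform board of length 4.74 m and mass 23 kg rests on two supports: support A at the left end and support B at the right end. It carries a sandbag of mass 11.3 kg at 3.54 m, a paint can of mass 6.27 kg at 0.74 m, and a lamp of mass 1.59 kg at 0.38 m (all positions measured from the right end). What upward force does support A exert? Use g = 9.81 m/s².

R_A ≈ 206 N

Take moments about support B.
Beam weight: 23 × 9.81 = 225.6 N down at 2.37 m → arm 2.37 m, τ = 225.6 × 2.37 = 534.7 N·m counterclockwise.
Sandbag: 11.3 × 9.81 = 110.9 N down at 3.54 m → arm 3.54 m, τ = 110.9 × 3.54 = 392.6 N·m counterclockwise.
Paint can: 6.27 × 9.81 = 61.51 N down at 0.74 m → arm 0.74 m, τ = 61.51 × 0.74 = 45.52 N·m counterclockwise.
Lamp: 1.59 × 9.81 = 15.6 N down at 0.38 m → arm 0.38 m, τ = 15.6 × 0.38 = 5.928 N·m counterclockwise.
Net load moment about support B = 978.7 N·m counterclockwise.
Reaction R at support A is upward at 4.74 m, arm 4.74 m → moment R × 4.74 clockwise.
Setting net torque to zero: R × 4.74 = 978.7 → R = 206 N.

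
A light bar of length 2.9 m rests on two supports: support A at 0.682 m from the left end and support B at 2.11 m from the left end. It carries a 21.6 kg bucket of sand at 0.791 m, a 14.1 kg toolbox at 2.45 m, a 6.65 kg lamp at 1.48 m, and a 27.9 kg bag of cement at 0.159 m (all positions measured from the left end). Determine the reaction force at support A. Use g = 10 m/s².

Sum moments about support B (its reaction then has zero moment arm).
Bucket of sand: 21.6 × 10 = 216 N down at 0.791 m → arm 1.319 m, τ = 216 × 1.319 = 284.9 N·m counterclockwise.
Toolbox: 14.1 × 10 = 141 N down at 2.45 m → arm 0.34 m, τ = 141 × 0.34 = 47.94 N·m clockwise.
Lamp: 6.65 × 10 = 66.5 N down at 1.48 m → arm 0.63 m, τ = 66.5 × 0.63 = 41.9 N·m counterclockwise.
Bag of cement: 27.9 × 10 = 279 N down at 0.159 m → arm 1.951 m, τ = 279 × 1.951 = 544.3 N·m counterclockwise.
Net load moment about support B = 823.2 N·m counterclockwise.
Reaction R at support A is upward at 0.682 m, arm 1.428 m → moment R × 1.428 clockwise.
For rotational equilibrium, R × 1.428 = 823.2, so R = 576 N.

R_A ≈ 576 N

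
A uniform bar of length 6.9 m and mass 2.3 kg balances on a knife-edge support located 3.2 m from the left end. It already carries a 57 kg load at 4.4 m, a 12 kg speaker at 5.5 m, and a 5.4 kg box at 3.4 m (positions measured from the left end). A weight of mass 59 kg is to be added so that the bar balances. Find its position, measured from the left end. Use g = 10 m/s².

x ≈ 1.54 m from the left end

Sum moments about the knife-edge support (at 3.2 m from the left end) (the support reaction has zero arm there).
Beam weight: 2.3 × 10 = 23 N down at 3.45 m → arm 0.25 m, τ = 23 × 0.25 = 5.75 N·m clockwise.
Load: 57 × 10 = 570 N down at 4.4 m → arm 1.2 m, τ = 570 × 1.2 = 684 N·m clockwise.
Speaker: 12 × 10 = 120 N down at 5.5 m → arm 2.3 m, τ = 120 × 2.3 = 276 N·m clockwise.
Box: 5.4 × 10 = 54 N down at 3.4 m → arm 0.2 m, τ = 54 × 0.2 = 10.8 N·m clockwise.
Net moment of existing loads = 976.5 N·m clockwise.
The weight weighs 59 × 10 = 590 N and must supply an equal counterclockwise moment, so its lever arm about the knife-edge support is 976.5 / 590 = 1.66 m.
That puts it at 3.2 − 1.66 = 1.54 m from the left end.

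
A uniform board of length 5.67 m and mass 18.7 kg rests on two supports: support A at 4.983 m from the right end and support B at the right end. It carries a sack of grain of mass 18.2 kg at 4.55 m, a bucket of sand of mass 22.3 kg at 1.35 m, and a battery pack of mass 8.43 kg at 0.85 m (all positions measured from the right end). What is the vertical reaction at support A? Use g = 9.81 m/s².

Taking torques about support B:
Beam weight: 18.7 × 9.81 = 183.4 N down at 2.835 m → arm 2.835 m, τ = 183.4 × 2.835 = 519.9 N·m counterclockwise.
Sack of grain: 18.2 × 9.81 = 178.5 N down at 4.55 m → arm 4.55 m, τ = 178.5 × 4.55 = 812.2 N·m counterclockwise.
Bucket of sand: 22.3 × 9.81 = 218.8 N down at 1.35 m → arm 1.35 m, τ = 218.8 × 1.35 = 295.4 N·m counterclockwise.
Battery pack: 8.43 × 9.81 = 82.7 N down at 0.85 m → arm 0.85 m, τ = 82.7 × 0.85 = 70.3 N·m counterclockwise.
Net load moment about support B = 1698 N·m counterclockwise.
Reaction R at support A is upward at 4.983 m, arm 4.983 m → moment R × 4.983 clockwise.
Στ = 0 ⇒ R × 4.983 = 1698 ⇒ R = 341 N.

R_A ≈ 341 N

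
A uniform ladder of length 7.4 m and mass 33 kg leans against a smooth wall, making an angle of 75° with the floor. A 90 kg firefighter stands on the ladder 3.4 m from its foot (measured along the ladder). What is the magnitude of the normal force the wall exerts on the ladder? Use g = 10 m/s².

About the foot of the ladder:
Ladder weight 33×10 = 330 N acts at 3.7 m along the ladder; its horizontal arm is 3.7·cos75° = 0.9576 m → τ = 316 N·m clockwise.
Firefighter: 90×10 = 900 N at 3.4 m → arm 0.88 m → τ = 792 N·m clockwise.
Wall normal N acts horizontally at the top; its moment arm is the height L sinθ = 7.4·sin75° = 7.148 m, counterclockwise.
Setting net torque to zero: N × 7.148 = 1108 → N = 155 N.

N_wall ≈ 155 N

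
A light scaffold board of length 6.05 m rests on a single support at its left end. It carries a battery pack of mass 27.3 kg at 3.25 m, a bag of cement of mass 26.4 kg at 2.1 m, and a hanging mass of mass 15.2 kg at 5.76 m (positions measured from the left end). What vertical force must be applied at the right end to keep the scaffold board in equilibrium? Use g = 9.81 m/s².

Sum moments about the left end (the unknown pivot reaction has zero arm there).
Battery pack: 27.3 × 9.81 = 267.8 N down at 3.25 m → arm 3.25 m, τ = 267.8 × 3.25 = 870.4 N·m clockwise.
Bag of cement: 26.4 × 9.81 = 259 N down at 2.1 m → arm 2.1 m, τ = 259 × 2.1 = 543.9 N·m clockwise.
Hanging mass: 15.2 × 9.81 = 149.1 N down at 5.76 m → arm 5.76 m, τ = 149.1 × 5.76 = 858.8 N·m clockwise.
Net moment of the loads = 2273 N·m clockwise.
The upward force F acts at the right end, arm 6.05 m, giving F × 6.05 counterclockwise.
Στ = 0 ⇒ F × 6.05 = 2273 ⇒ F = 2273 / 6.05 = 376 N.

F ≈ 376 N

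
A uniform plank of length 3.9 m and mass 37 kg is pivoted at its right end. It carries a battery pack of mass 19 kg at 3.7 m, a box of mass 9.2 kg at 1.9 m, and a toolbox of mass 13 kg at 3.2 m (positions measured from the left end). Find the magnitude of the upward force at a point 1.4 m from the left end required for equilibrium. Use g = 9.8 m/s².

Take moments about the right end.
Beam weight: 37 × 9.8 = 362.6 N down at 1.95 m → arm 1.95 m, τ = 362.6 × 1.95 = 707.1 N·m counterclockwise.
Battery pack: 19 × 9.8 = 186.2 N down at 3.7 m → arm 0.2 m, τ = 186.2 × 0.2 = 37.24 N·m counterclockwise.
Box: 9.2 × 9.8 = 90.16 N down at 1.9 m → arm 2 m, τ = 90.16 × 2 = 180.3 N·m counterclockwise.
Toolbox: 13 × 9.8 = 127.4 N down at 3.2 m → arm 0.7 m, τ = 127.4 × 0.7 = 89.18 N·m counterclockwise.
Net moment of the loads = 1014 N·m counterclockwise.
The upward force F acts at a point 1.4 m from the left end, arm 2.5 m, giving F × 2.5 clockwise.
Balancing moments: F × 2.5 = 1014, giving F = 1014 / 2.5 = 406 N.

F ≈ 406 N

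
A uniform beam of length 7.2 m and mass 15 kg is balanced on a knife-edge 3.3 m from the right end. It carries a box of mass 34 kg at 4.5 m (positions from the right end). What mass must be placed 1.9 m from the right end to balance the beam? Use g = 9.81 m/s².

m ≈ 32.4 kg

Take moments about the knife-edge (at 3.3 m from the right end).
Beam weight: 15 × 9.81 = 147.2 N down at 3.6 m → arm 0.3 m, τ = 147.2 × 0.3 = 44.16 N·m counterclockwise.
Box: 34 × 9.81 = 333.5 N down at 4.5 m → arm 1.2 m, τ = 333.5 × 1.2 = 400.2 N·m counterclockwise.
Net moment of known loads = 444.4 N·m counterclockwise.
An unknown mass m at 1.9 m has arm 1.4 m; its moment is m·g·1.4 clockwise.
Setting net torque to zero: m × 9.81 × 1.4 = 444.4 → m = 444.4 / (9.81 × 1.4) = 32.4 kg.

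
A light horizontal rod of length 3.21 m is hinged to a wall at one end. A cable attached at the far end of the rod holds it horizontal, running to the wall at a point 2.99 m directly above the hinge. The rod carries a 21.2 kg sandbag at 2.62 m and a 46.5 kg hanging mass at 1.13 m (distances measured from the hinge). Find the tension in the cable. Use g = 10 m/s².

T ≈ 494 N

Taking torques about the hinge:
Sandbag: 21.2 × 10 = 212 N down at 2.62 m → arm 2.62 m, τ = 212 × 2.62 = 555.4 N·m clockwise.
Hanging mass: 46.5 × 10 = 465 N down at 1.13 m → arm 1.13 m, τ = 465 × 1.13 = 525.4 N·m clockwise.
Total clockwise load moment = 1081 N·m.
The cable tension T acts at 3.21 m; only its component perpendicular to the rod, T sinθ, produces torque. sinθ = h/√(h²+d²) = 2.99/√(2.99²+3.21²) = 0.6816.
Balancing moments: T × 3.21 × 0.6816 = 1081, giving T = 1081 / 2.188 = 494 N.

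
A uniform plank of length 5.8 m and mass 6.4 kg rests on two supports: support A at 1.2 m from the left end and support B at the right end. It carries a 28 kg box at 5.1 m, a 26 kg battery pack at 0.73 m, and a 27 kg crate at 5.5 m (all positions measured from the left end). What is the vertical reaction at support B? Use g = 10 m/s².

Choose support A as the axis so its reaction then has zero moment arm.
Beam weight: 6.4 × 10 = 64 N down at 2.9 m → arm 1.7 m, τ = 64 × 1.7 = 108.8 N·m clockwise.
Box: 28 × 10 = 280 N down at 5.1 m → arm 3.9 m, τ = 280 × 3.9 = 1092 N·m clockwise.
Battery pack: 26 × 10 = 260 N down at 0.73 m → arm 0.47 m, τ = 260 × 0.47 = 122.2 N·m counterclockwise.
Crate: 27 × 10 = 270 N down at 5.5 m → arm 4.3 m, τ = 270 × 4.3 = 1161 N·m clockwise.
Net load moment about support A = 2240 N·m clockwise.
Reaction R at support B is upward at 5.8 m, arm 4.6 m → moment R × 4.6 counterclockwise.
Στ = 0 ⇒ R × 4.6 = 2240 ⇒ R = 487 N.

R_B ≈ 487 N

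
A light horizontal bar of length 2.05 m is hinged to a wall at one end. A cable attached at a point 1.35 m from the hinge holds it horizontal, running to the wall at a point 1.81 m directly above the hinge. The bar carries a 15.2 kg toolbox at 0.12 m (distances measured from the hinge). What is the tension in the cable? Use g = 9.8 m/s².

T ≈ 16.5 N

About the hinge:
Toolbox: 15.2 × 9.8 = 149 N down at 0.12 m → arm 0.12 m, τ = 149 × 0.12 = 17.88 N·m clockwise.
Total clockwise load moment = 17.88 N·m.
The cable tension T acts at 1.35 m; only its component perpendicular to the bar, T sinθ, produces torque. sinθ = h/√(h²+d²) = 1.81/√(1.81²+1.35²) = 0.8016.
For rotational equilibrium, T × 1.35 × 0.8016 = 17.88, so T = 17.88 / 1.082 = 16.5 N.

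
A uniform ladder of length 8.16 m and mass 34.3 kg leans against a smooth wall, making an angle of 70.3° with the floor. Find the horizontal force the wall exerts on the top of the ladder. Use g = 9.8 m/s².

N_wall ≈ 60.2 N

About the foot of the ladder:
Ladder weight 34.3×9.8 = 336.1 N acts at 4.08 m along the ladder; its horizontal arm is 4.08·cos70.3° = 1.375 m → τ = 462.1 N·m clockwise.
Wall normal N acts horizontally at the top; its moment arm is the height L sinθ = 8.16·sin70.3° = 7.682 m, counterclockwise.
Balancing moments: N × 7.682 = 462.1, giving N = 60.2 N.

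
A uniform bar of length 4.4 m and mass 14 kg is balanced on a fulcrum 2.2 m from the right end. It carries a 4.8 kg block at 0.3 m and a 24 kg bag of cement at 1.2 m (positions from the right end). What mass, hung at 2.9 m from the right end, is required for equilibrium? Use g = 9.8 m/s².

m ≈ 47.3 kg

Taking torques about the fulcrum (at 2.2 m from the right end):
Beam weight: acts at the fulcrum, moment arm 0 → no torque.
Block: 4.8 × 9.8 = 47.04 N down at 0.3 m → arm 1.9 m, τ = 47.04 × 1.9 = 89.38 N·m clockwise.
Bag of cement: 24 × 9.8 = 235.2 N down at 1.2 m → arm 1 m, τ = 235.2 × 1 = 235.2 N·m clockwise.
Net moment of known loads = 324.6 N·m clockwise.
An unknown mass m at 2.9 m has arm 0.7 m; its moment is m·g·0.7 counterclockwise.
Στ = 0 ⇒ m × 9.8 × 0.7 = 324.6 ⇒ m = 324.6 / (9.8 × 0.7) = 47.3 kg.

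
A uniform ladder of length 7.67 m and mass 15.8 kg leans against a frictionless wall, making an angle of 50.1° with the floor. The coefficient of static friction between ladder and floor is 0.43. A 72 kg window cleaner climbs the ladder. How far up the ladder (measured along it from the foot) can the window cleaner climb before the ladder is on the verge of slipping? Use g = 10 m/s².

d ≈ 3.97 m

Choose the foot of the ladder as the axis so the floor normal and friction both act there and drop out.
Ladder weight 15.8×10 = 158 N acts at 3.835 m along the ladder; its horizontal arm is 3.835·cos50.1° = 2.46 m → τ = 388.7 N·m clockwise.
Window cleaner weight 72×10 = 720 N at distance d → arm d·cos50.1° → τ = 720·d·0.6414 clockwise.
Wall normal N at the top has arm L sinθ = 5.884 m counterclockwise, so Στ = 0 gives N·5.884 = 388.7 + 461.8·d.
ΣFy = 0 ⇒ N_floor = 878 N, so the maximum friction is μ_s·N_floor = 0.43×878 = 377.5 N. ΣFx = 0 ⇒ N_wall = f, so at the slipping point N = 377.5 N.
Substituting: 377.5×5.884 = 388.7 + 461.8·d ⇒ d = (2221 − 388.7) / 461.8 = 3.97 m.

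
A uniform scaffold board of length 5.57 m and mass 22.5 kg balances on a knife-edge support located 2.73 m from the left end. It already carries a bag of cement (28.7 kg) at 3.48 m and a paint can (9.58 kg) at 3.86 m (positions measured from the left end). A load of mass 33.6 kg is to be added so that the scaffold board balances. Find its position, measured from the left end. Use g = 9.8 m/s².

Take moments about the knife-edge support (at 2.73 m from the left end).
Beam weight: 22.5 × 9.8 = 220.5 N down at 2.785 m → arm 0.055 m, τ = 220.5 × 0.055 = 12.13 N·m clockwise.
Bag of cement: 28.7 × 9.8 = 281.3 N down at 3.48 m → arm 0.75 m, τ = 281.3 × 0.75 = 211 N·m clockwise.
Paint can: 9.58 × 9.8 = 93.88 N down at 3.86 m → arm 1.13 m, τ = 93.88 × 1.13 = 106.1 N·m clockwise.
Net moment of existing loads = 329.2 N·m clockwise.
The load weighs 33.6 × 9.8 = 329.3 N and must supply an equal counterclockwise moment, so its lever arm about the knife-edge support is 329.2 / 329.3 = 1 m.
That puts it at 2.73 − 1 = 1.73 m from the left end.

x ≈ 1.73 m from the left end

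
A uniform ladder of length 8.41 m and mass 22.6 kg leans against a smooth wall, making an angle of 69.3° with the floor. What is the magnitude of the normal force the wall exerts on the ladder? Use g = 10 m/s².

Take moments about the foot of the ladder.
Ladder weight 22.6×10 = 226 N acts at 4.205 m along the ladder; its horizontal arm is 4.205·cos69.3° = 1.486 m → τ = 335.8 N·m clockwise.
Wall normal N acts horizontally at the top; its moment arm is the height L sinθ = 8.41·sin69.3° = 7.867 m, counterclockwise.
For rotational equilibrium, N × 7.867 = 335.8, so N = 42.7 N.

N_wall ≈ 42.7 N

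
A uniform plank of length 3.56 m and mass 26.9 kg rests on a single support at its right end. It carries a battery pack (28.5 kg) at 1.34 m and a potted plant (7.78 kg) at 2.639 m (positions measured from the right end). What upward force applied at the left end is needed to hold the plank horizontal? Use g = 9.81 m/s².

F ≈ 294 N

Sum moments about the right end (the unknown pivot reaction has zero arm there).
Beam weight: 26.9 × 9.81 = 263.9 N down at 1.78 m → arm 1.78 m, τ = 263.9 × 1.78 = 469.7 N·m counterclockwise.
Battery pack: 28.5 × 9.81 = 279.6 N down at 1.34 m → arm 1.34 m, τ = 279.6 × 1.34 = 374.7 N·m counterclockwise.
Potted plant: 7.78 × 9.81 = 76.32 N down at 2.639 m → arm 2.639 m, τ = 76.32 × 2.639 = 201.4 N·m counterclockwise.
Net moment of the loads = 1046 N·m counterclockwise.
The upward force F acts at the left end, arm 3.56 m, giving F × 3.56 clockwise.
Balancing moments: F × 3.56 = 1046, giving F = 1046 / 3.56 = 294 N.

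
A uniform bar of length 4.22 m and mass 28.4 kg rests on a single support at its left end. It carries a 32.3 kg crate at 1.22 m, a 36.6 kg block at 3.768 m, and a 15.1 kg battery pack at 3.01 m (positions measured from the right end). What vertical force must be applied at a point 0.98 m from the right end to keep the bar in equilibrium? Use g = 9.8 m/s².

About the left end:
Beam weight: 28.4 × 9.8 = 278.3 N down at 2.11 m → arm 2.11 m, τ = 278.3 × 2.11 = 587.2 N·m clockwise.
Crate: 32.3 × 9.8 = 316.5 N down at 1.22 m → arm 3 m, τ = 316.5 × 3 = 949.5 N·m clockwise.
Block: 36.6 × 9.8 = 358.7 N down at 3.768 m → arm 0.452 m, τ = 358.7 × 0.452 = 162.1 N·m clockwise.
Battery pack: 15.1 × 9.8 = 148 N down at 3.01 m → arm 1.21 m, τ = 148 × 1.21 = 179.1 N·m clockwise.
Net moment of the loads = 1878 N·m clockwise.
The upward force F acts at a point 0.98 m from the right end, arm 3.24 m, giving F × 3.24 counterclockwise.
For rotational equilibrium, F × 3.24 = 1878, so F = 1878 / 3.24 = 580 N.

F ≈ 580 N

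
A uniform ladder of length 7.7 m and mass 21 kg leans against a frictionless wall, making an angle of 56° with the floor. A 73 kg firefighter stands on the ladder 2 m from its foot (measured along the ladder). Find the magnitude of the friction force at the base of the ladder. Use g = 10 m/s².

Choose the foot of the ladder as the axis so the floor normal and friction both act there and drop out.
Ladder weight 21×10 = 210 N acts at 3.85 m along the ladder; its horizontal arm is 3.85·cos56° = 2.153 m → τ = 452.1 N·m clockwise.
Firefighter: 73×10 = 730 N at 2 m → arm 1.118 m → τ = 816.1 N·m clockwise.
Wall normal N acts horizontally at the top; its moment arm is the height L sinθ = 7.7·sin56° = 6.384 m, counterclockwise.
Balancing moments: N × 6.384 = 1268, giving N = 199 N.
ΣFx = 0: friction at the foot balances the wall's push, so f = N_wall = 199 N.

f ≈ 199 N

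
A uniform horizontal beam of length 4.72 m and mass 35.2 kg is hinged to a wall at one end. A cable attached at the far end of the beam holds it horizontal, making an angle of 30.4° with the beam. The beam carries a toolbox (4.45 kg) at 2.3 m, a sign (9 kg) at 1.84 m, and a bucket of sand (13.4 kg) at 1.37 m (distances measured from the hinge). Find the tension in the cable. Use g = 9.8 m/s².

T ≈ 526 N

Choose the hinge as the axis so the unknown hinge reaction has zero arm there.
Beam weight: 35.2 × 9.8 = 345 N down at 2.36 m → arm 2.36 m, τ = 345 × 2.36 = 814.2 N·m clockwise.
Toolbox: 4.45 × 9.8 = 43.61 N down at 2.3 m → arm 2.3 m, τ = 43.61 × 2.3 = 100.3 N·m clockwise.
Sign: 9 × 9.8 = 88.2 N down at 1.84 m → arm 1.84 m, τ = 88.2 × 1.84 = 162.3 N·m clockwise.
Bucket of sand: 13.4 × 9.8 = 131.3 N down at 1.37 m → arm 1.37 m, τ = 131.3 × 1.37 = 179.9 N·m clockwise.
Total clockwise load moment = 1257 N·m.
The cable tension T acts at 4.72 m; only its component perpendicular to the beam, T sinθ, produces torque. sin 30.4° = 0.506.
Στ = 0 ⇒ T × 4.72 × 0.506 = 1257 ⇒ T = 1257 / 2.388 = 526 N.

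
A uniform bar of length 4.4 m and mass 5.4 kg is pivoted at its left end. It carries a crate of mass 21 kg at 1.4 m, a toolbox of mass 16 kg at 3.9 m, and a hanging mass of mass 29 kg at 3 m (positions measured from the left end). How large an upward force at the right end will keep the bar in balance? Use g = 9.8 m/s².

About the left end:
Beam weight: 5.4 × 9.8 = 52.92 N down at 2.2 m → arm 2.2 m, τ = 52.92 × 2.2 = 116.4 N·m clockwise.
Crate: 21 × 9.8 = 205.8 N down at 1.4 m → arm 1.4 m, τ = 205.8 × 1.4 = 288.1 N·m clockwise.
Toolbox: 16 × 9.8 = 156.8 N down at 3.9 m → arm 3.9 m, τ = 156.8 × 3.9 = 611.5 N·m clockwise.
Hanging mass: 29 × 9.8 = 284.2 N down at 3 m → arm 3 m, τ = 284.2 × 3 = 852.6 N·m clockwise.
Net moment of the loads = 1869 N·m clockwise.
The upward force F acts at the right end, arm 4.4 m, giving F × 4.4 counterclockwise.
For rotational equilibrium, F × 4.4 = 1869, so F = 1869 / 4.4 = 425 N.

F ≈ 425 N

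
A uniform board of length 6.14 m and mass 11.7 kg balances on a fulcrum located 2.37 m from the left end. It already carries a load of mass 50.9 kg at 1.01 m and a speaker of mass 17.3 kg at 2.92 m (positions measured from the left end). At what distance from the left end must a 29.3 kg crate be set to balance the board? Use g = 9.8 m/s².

x ≈ 4.13 m from the left end

About the fulcrum (at 2.37 m from the left end):
Beam weight: 11.7 × 9.8 = 114.7 N down at 3.07 m → arm 0.7 m, τ = 114.7 × 0.7 = 80.29 N·m clockwise.
Load: 50.9 × 9.8 = 498.8 N down at 1.01 m → arm 1.36 m, τ = 498.8 × 1.36 = 678.4 N·m counterclockwise.
Speaker: 17.3 × 9.8 = 169.5 N down at 2.92 m → arm 0.55 m, τ = 169.5 × 0.55 = 93.23 N·m clockwise.
Net moment of existing loads = 504.9 N·m counterclockwise.
The crate weighs 29.3 × 9.8 = 287.1 N and must supply an equal clockwise moment, so its lever arm about the fulcrum is 504.9 / 287.1 = 1.76 m.
That puts it at 2.37 + 1.76 = 4.13 m from the left end.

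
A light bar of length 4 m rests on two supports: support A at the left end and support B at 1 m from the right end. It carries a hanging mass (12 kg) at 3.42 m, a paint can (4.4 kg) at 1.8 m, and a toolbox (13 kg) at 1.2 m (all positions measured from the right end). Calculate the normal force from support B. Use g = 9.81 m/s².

R_B ≈ 173 N

Sum moments about support A (its reaction then has zero moment arm).
Hanging mass: 12 × 9.81 = 117.7 N down at 3.42 m → arm 0.58 m, τ = 117.7 × 0.58 = 68.27 N·m clockwise.
Paint can: 4.4 × 9.81 = 43.16 N down at 1.8 m → arm 2.2 m, τ = 43.16 × 2.2 = 94.95 N·m clockwise.
Toolbox: 13 × 9.81 = 127.5 N down at 1.2 m → arm 2.8 m, τ = 127.5 × 2.8 = 357 N·m clockwise.
Net load moment about support A = 520.2 N·m clockwise.
Reaction R at support B is upward at 1 m, arm 3 m → moment R × 3 counterclockwise.
Balancing moments: R × 3 = 520.2, giving R = 173 N.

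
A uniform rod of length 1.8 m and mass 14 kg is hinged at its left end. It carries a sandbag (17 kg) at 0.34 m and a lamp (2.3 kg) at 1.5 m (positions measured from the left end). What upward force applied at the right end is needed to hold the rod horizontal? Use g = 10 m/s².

F ≈ 121 N

Choose the left end as the axis so the unknown pivot reaction has zero arm there.
Beam weight: 14 × 10 = 140 N down at 0.9 m → arm 0.9 m, τ = 140 × 0.9 = 126 N·m clockwise.
Sandbag: 17 × 10 = 170 N down at 0.34 m → arm 0.34 m, τ = 170 × 0.34 = 57.8 N·m clockwise.
Lamp: 2.3 × 10 = 23 N down at 1.5 m → arm 1.5 m, τ = 23 × 1.5 = 34.5 N·m clockwise.
Net moment of the loads = 218.3 N·m clockwise.
The upward force F acts at the right end, arm 1.8 m, giving F × 1.8 counterclockwise.
For rotational equilibrium, F × 1.8 = 218.3, so F = 218.3 / 1.8 = 121 N.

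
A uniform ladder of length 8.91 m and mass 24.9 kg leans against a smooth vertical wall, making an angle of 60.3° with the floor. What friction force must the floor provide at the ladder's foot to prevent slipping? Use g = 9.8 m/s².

f ≈ 69.6 N

About the foot of the ladder:
Ladder weight 24.9×9.8 = 244 N acts at 4.455 m along the ladder; its horizontal arm is 4.455·cos60.3° = 2.207 m → τ = 538.5 N·m clockwise.
Wall normal N acts horizontally at the top; its moment arm is the height L sinθ = 8.91·sin60.3° = 7.74 m, counterclockwise.
For rotational equilibrium, N × 7.74 = 538.5, so N = 69.6 N.
ΣFx = 0: friction at the foot balances the wall's push, so f = N_wall = 69.6 N.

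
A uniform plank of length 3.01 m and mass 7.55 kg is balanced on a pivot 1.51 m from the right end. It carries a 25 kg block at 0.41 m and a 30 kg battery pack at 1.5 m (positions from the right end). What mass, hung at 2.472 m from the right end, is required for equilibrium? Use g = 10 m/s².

Sum moments about the pivot (at 1.51 m from the right end) (the support reaction has zero arm there).
Beam weight: 7.55 × 10 = 75.5 N down at 1.505 m → arm 0.005 m, τ = 75.5 × 0.005 = 0.3775 N·m clockwise.
Block: 25 × 10 = 250 N down at 0.41 m → arm 1.1 m, τ = 250 × 1.1 = 275 N·m clockwise.
Battery pack: 30 × 10 = 300 N down at 1.5 m → arm 0.01 m, τ = 300 × 0.01 = 3 N·m clockwise.
Net moment of known loads = 278.4 N·m clockwise.
An unknown mass m at 2.472 m has arm 0.962 m; its moment is m·g·0.962 counterclockwise.
Balancing moments: m × 10 × 0.962 = 278.4, giving m = 278.4 / (10 × 0.962) = 28.9 kg.

m ≈ 28.9 kg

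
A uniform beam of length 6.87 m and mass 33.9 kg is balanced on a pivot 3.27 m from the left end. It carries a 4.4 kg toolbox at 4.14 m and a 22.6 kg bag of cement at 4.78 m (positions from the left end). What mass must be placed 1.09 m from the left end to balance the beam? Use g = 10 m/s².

Choose the pivot (at 3.27 m from the left end) as the axis so the support reaction has zero arm there.
Beam weight: 33.9 × 10 = 339 N down at 3.435 m → arm 0.165 m, τ = 339 × 0.165 = 55.94 N·m clockwise.
Toolbox: 4.4 × 10 = 44 N down at 4.14 m → arm 0.87 m, τ = 44 × 0.87 = 38.28 N·m clockwise.
Bag of cement: 22.6 × 10 = 226 N down at 4.78 m → arm 1.51 m, τ = 226 × 1.51 = 341.3 N·m clockwise.
Net moment of known loads = 435.5 N·m clockwise.
An unknown mass m at 1.09 m has arm 2.18 m; its moment is m·g·2.18 counterclockwise.
For rotational equilibrium, m × 10 × 2.18 = 435.5, so m = 435.5 / (10 × 2.18) = 20 kg.

m ≈ 20 kg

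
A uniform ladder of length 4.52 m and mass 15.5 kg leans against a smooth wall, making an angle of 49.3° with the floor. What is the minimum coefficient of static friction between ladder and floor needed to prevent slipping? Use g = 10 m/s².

μ_min ≈ 0.43

About the foot of the ladder:
Ladder weight 15.5×10 = 155 N acts at 2.26 m along the ladder; its horizontal arm is 2.26·cos49.3° = 1.474 m → τ = 228.5 N·m clockwise.
Wall normal N acts horizontally at the top; its moment arm is the height L sinθ = 4.52·sin49.3° = 3.427 m, counterclockwise.
Balancing moments: N × 3.427 = 228.5, giving N = 66.68 N.
ΣFx = 0 ⇒ f = N_wall = 66.68 N. ΣFy = 0 ⇒ N_floor = 155 N.
μ_min = f / N_floor = 66.68 / 155 = 0.43.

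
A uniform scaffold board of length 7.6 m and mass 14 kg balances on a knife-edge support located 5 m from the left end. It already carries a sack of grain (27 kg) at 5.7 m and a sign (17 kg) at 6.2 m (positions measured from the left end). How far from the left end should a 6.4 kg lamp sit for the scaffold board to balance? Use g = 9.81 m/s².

x ≈ 1.48 m from the left end

Taking torques about the knife-edge support (at 5 m from the left end):
Beam weight: 14 × 9.81 = 137.3 N down at 3.8 m → arm 1.2 m, τ = 137.3 × 1.2 = 164.8 N·m counterclockwise.
Sack of grain: 27 × 9.81 = 264.9 N down at 5.7 m → arm 0.7 m, τ = 264.9 × 0.7 = 185.4 N·m clockwise.
Sign: 17 × 9.81 = 166.8 N down at 6.2 m → arm 1.2 m, τ = 166.8 × 1.2 = 200.2 N·m clockwise.
Net moment of existing loads = 220.8 N·m clockwise.
The lamp weighs 6.4 × 9.81 = 62.78 N and must supply an equal counterclockwise moment, so its lever arm about the knife-edge support is 220.8 / 62.78 = 3.52 m.
That puts it at 5 − 3.52 = 1.48 m from the left end.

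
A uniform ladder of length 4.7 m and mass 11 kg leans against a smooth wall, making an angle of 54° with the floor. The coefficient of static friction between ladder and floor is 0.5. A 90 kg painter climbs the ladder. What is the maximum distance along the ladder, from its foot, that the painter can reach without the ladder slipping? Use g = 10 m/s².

d ≈ 3.34 m

Choose the foot of the ladder as the axis so the floor normal and friction both act there and drop out.
Ladder weight 11×10 = 110 N acts at 2.35 m along the ladder; its horizontal arm is 2.35·cos54° = 1.381 m → τ = 151.9 N·m clockwise.
Painter weight 90×10 = 900 N at distance d → arm d·cos54° → τ = 900·d·0.5878 clockwise.
Wall normal N at the top has arm L sinθ = 3.802 m counterclockwise, so Στ = 0 gives N·3.802 = 151.9 + 529·d.
ΣFy = 0 ⇒ N_floor = 1010 N, so the maximum friction is μ_s·N_floor = 0.5×1010 = 505 N. ΣFx = 0 ⇒ N_wall = f, so at the slipping point N = 505 N.
Substituting: 505×3.802 = 151.9 + 529·d ⇒ d = (1920 − 151.9) / 529 = 3.34 m.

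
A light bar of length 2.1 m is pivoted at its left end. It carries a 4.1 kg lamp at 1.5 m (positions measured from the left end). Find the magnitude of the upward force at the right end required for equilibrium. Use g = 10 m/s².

F ≈ 29.3 N

Sum moments about the left end (the unknown pivot reaction has zero arm there).
Lamp: 4.1 × 10 = 41 N down at 1.5 m → arm 1.5 m, τ = 41 × 1.5 = 61.5 N·m clockwise.
Net moment of the loads = 61.5 N·m clockwise.
The upward force F acts at the right end, arm 2.1 m, giving F × 2.1 counterclockwise.
Στ = 0 ⇒ F × 2.1 = 61.5 ⇒ F = 61.5 / 2.1 = 29.3 N.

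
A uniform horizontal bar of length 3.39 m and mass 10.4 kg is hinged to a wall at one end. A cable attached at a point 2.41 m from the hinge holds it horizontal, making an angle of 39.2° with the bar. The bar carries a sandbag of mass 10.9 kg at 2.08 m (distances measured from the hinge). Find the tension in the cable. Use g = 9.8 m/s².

T ≈ 259 N

Sum moments about the hinge (the unknown hinge reaction has zero arm there).
Beam weight: 10.4 × 9.8 = 101.9 N down at 1.695 m → arm 1.695 m, τ = 101.9 × 1.695 = 172.7 N·m clockwise.
Sandbag: 10.9 × 9.8 = 106.8 N down at 2.08 m → arm 2.08 m, τ = 106.8 × 2.08 = 222.1 N·m clockwise.
Total clockwise load moment = 394.8 N·m.
The cable tension T acts at 2.41 m; only its component perpendicular to the bar, T sinθ, produces torque. sin 39.2° = 0.632.
For rotational equilibrium, T × 2.41 × 0.632 = 394.8, so T = 394.8 / 1.523 = 259 N.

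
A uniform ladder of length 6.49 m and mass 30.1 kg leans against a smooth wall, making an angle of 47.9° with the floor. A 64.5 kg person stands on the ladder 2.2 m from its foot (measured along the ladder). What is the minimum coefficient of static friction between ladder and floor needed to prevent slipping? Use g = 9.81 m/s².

Sum moments about the foot of the ladder (the floor normal and friction both act there and drop out).
Ladder weight 30.1×9.81 = 295.3 N acts at 3.245 m along the ladder; its horizontal arm is 3.245·cos47.9° = 2.176 m → τ = 642.6 N·m clockwise.
Person: 64.5×9.81 = 632.7 N at 2.2 m → arm 1.475 m → τ = 933.2 N·m clockwise.
Wall normal N acts horizontally at the top; its moment arm is the height L sinθ = 6.49·sin47.9° = 4.815 m, counterclockwise.
Στ = 0 ⇒ N × 4.815 = 1576 ⇒ N = 327.3 N.
ΣFx = 0 ⇒ f = N_wall = 327.3 N. ΣFy = 0 ⇒ N_floor = 928 N.
μ_min = f / N_floor = 327.3 / 928 = 0.353.

μ_min ≈ 0.353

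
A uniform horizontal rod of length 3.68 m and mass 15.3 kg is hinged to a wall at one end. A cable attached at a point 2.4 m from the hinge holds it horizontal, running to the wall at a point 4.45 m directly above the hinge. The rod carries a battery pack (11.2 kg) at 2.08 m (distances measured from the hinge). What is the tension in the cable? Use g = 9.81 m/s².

Choose the hinge as the axis so the unknown hinge reaction has zero arm there.
Beam weight: 15.3 × 9.81 = 150.1 N down at 1.84 m → arm 1.84 m, τ = 150.1 × 1.84 = 276.2 N·m clockwise.
Battery pack: 11.2 × 9.81 = 109.9 N down at 2.08 m → arm 2.08 m, τ = 109.9 × 2.08 = 228.6 N·m clockwise.
Total clockwise load moment = 504.8 N·m.
The cable tension T acts at 2.4 m; only its component perpendicular to the rod, T sinθ, produces torque. sinθ = h/√(h²+d²) = 4.45/√(4.45²+2.4²) = 0.8802.
Balancing moments: T × 2.4 × 0.8802 = 504.8, giving T = 504.8 / 2.112 = 239 N.

T ≈ 239 N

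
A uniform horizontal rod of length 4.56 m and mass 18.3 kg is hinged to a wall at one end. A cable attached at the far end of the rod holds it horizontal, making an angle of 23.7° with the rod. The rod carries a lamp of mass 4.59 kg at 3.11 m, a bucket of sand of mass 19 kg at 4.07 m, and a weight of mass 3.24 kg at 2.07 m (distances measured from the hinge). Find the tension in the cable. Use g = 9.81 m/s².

T ≈ 750 N

Sum moments about the hinge (the unknown hinge reaction has zero arm there).
Beam weight: 18.3 × 9.81 = 179.5 N down at 2.28 m → arm 2.28 m, τ = 179.5 × 2.28 = 409.3 N·m clockwise.
Lamp: 4.59 × 9.81 = 45.03 N down at 3.11 m → arm 3.11 m, τ = 45.03 × 3.11 = 140 N·m clockwise.
Bucket of sand: 19 × 9.81 = 186.4 N down at 4.07 m → arm 4.07 m, τ = 186.4 × 4.07 = 758.6 N·m clockwise.
Weight: 3.24 × 9.81 = 31.78 N down at 2.07 m → arm 2.07 m, τ = 31.78 × 2.07 = 65.78 N·m clockwise.
Total clockwise load moment = 1374 N·m.
The cable tension T acts at 4.56 m; only its component perpendicular to the rod, T sinθ, produces torque. sin 23.7° = 0.4019.
For rotational equilibrium, T × 4.56 × 0.4019 = 1374, so T = 1374 / 1.833 = 750 N.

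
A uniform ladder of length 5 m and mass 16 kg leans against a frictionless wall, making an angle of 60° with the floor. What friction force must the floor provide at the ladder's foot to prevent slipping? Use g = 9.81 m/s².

f ≈ 45.3 N

Sum moments about the foot of the ladder (the floor normal and friction both act there and drop out).
Ladder weight 16×9.81 = 157 N acts at 2.5 m along the ladder; its horizontal arm is 2.5·cos60° = 1.25 m → τ = 196.2 N·m clockwise.
Wall normal N acts horizontally at the top; its moment arm is the height L sinθ = 5·sin60° = 4.33 m, counterclockwise.
For rotational equilibrium, N × 4.33 = 196.2, so N = 45.3 N.
ΣFx = 0: friction at the foot balances the wall's push, so f = N_wall = 45.3 N.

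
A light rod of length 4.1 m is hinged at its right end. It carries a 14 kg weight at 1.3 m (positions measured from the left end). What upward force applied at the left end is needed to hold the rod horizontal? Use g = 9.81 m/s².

Take moments about the right end.
Weight: 14 × 9.81 = 137.3 N down at 1.3 m → arm 2.8 m, τ = 137.3 × 2.8 = 384.4 N·m counterclockwise.
Net moment of the loads = 384.4 N·m counterclockwise.
The upward force F acts at the left end, arm 4.1 m, giving F × 4.1 clockwise.
For rotational equilibrium, F × 4.1 = 384.4, so F = 384.4 / 4.1 = 93.8 N.

F ≈ 93.8 N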